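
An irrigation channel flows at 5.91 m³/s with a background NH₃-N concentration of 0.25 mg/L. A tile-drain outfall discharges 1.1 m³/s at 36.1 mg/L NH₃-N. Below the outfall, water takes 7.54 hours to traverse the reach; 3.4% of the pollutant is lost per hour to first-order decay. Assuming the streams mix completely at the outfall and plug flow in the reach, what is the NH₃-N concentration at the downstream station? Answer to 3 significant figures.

After mixing, C = (5.910·0.2500 + 1.100·36.10) / 7.010 = 41.19/7.010 = 5.876 mg/L.
3.4%/h lost → k = −ln(1 − 0.034) = 0.03459 h⁻¹.
First-order decay: C = 5.876·exp(−k·t) = 5.876·0.7704 = 4.527 mg/L.

4.53 mg/L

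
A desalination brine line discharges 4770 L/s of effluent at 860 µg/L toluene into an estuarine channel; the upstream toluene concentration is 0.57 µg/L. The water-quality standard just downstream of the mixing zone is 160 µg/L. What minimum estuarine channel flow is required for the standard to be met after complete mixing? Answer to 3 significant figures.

20900 L/s

Set C_mix = 160: (Q·0.5700 + 4770·860.0) / (Q + 4770) = 160
→ Q = 4770·(860.0 − 160)/(160 − 0.5700) = 20940 L/s.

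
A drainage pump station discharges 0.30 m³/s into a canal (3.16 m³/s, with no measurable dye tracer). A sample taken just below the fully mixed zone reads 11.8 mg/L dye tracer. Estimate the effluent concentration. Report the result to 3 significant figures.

Mass balance: 3.160·0 + 0.3000·Cₑ = 3.460·11.80
→ Cₑ = (3.460·11.80 − 3.160·0) / 0.3000 = 136.1 mg/L.

136 mg/L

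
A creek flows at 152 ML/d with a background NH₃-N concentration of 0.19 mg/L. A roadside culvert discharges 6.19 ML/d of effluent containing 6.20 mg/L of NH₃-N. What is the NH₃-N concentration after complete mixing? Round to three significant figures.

0.425 mg/L

Conservation of mass: C = (152.0·0.1900 + 6.190·6.200) / 158.2 = 67.26/158.2 = 0.4252 mg/L.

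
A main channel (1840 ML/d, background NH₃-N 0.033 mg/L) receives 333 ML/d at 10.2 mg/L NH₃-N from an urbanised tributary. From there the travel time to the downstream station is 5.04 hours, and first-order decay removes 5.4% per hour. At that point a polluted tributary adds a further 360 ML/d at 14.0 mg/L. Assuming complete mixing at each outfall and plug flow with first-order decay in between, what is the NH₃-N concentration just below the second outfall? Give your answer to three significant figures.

3.02 mg/L

Mass balance: C = (1840·0.03300 + 333.0·10.20) / 2173 = 3457/2173 = 1.591 mg/L; combined flow 2173 ML/d.
5.4%/h lost → k = −ln(1 − 0.054) = 0.05551 h⁻¹.
Decay over the reach: 1.591·exp(−kt) = 1.591·0.7559 = 1.203 mg/L.
Second outfall: C = (2173·1.203 + 360.0·14.00)/2533 = 3.022 mg/L.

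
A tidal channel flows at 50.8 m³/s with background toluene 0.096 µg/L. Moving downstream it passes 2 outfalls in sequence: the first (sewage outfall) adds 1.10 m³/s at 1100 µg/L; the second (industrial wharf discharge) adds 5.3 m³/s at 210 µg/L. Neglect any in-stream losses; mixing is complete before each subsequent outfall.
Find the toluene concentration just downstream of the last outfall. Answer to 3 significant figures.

40.7 µg/L

After outfall 1: Q = 50.80 + 1.100 = 51.90 m³/s; C = (50.80·0.09600 + 1.100·1100)/51.90 = 23.41 µg/L.
After outfall 2: Q = 51.90 + 5.300 = 57.20 m³/s; C = (51.90·23.41 + 5.300·210.0)/57.20 = 40.70 µg/L.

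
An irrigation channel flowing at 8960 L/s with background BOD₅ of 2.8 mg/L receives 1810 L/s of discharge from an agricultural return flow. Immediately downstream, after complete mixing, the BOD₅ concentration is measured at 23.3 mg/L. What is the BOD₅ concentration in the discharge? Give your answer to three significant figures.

125 mg/L

Mass balance: 8960·2.800 + 1810·Cₑ = 10770·23.30
→ Cₑ = (10770·23.30 − 8960·2.800) / 1810 = 124.8 mg/L.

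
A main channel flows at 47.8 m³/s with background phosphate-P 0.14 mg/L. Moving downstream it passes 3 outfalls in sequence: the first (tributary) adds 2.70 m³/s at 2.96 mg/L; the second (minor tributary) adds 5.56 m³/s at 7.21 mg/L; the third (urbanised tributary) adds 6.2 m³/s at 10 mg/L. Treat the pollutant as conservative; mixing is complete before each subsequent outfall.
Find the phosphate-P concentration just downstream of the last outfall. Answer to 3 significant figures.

Outfall 1: combined Q = 50.50 m³/s; C = (47.80·0.1400 + 2.700·2.960)/50.50 = 0.2908 mg/L.
Outfall 2: combined Q = 56.06 m³/s; C = (50.50·0.2908 + 5.560·7.210)/56.06 = 0.9770 mg/L.
Outfall 3: combined Q = 62.26 m³/s; C = (56.06·0.9770 + 6.200·10.00)/62.26 = 1.876 mg/L.

1.88 mg/L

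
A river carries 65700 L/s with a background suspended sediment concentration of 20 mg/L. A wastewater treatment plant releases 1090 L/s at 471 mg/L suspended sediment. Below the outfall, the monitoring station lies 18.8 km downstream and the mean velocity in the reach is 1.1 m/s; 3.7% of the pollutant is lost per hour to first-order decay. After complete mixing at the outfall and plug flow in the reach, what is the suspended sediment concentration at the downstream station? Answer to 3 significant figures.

22.9 mg/L

Flow-weighted average: C = (65700·20.00 + 1090·471.0) / 66790 = 1827000/66790 = 27.36 mg/L.
Travel time t = 18.8·1000 / 1.1 = 17090 s = 4.747 h.
3.7%/h lost → k = −ln(1 − 0.037) = 0.03770 h⁻¹.
Applying C = C₀e^(−kt): 27.36 × 0.8361 = 22.88 mg/L.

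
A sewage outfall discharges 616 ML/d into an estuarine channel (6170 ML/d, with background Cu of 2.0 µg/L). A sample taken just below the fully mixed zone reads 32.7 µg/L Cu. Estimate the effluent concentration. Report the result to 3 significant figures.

340 µg/L

Mass balance: 6170·2.000 + 616.0·Cₑ = 6786·32.70
→ Cₑ = (6786·32.70 − 6170·2.000) / 616.0 = 340.2 µg/L.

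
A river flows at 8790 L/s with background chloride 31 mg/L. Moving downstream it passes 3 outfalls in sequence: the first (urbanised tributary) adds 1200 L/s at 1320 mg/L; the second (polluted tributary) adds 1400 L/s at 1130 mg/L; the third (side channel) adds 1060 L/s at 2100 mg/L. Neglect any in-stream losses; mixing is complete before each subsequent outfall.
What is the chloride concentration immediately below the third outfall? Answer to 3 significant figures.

455 mg/L

Outfall 1: combined Q = 9990 L/s; C = (8790·31.00 + 1200·1320)/9990 = 185.8 mg/L.
Outfall 2: combined Q = 11390 L/s; C = (9990·185.8 + 1400·1130)/11390 = 301.9 mg/L.
Outfall 3: combined Q = 12450 L/s; C = (11390·301.9 + 1060·2100)/12450 = 455.0 mg/L.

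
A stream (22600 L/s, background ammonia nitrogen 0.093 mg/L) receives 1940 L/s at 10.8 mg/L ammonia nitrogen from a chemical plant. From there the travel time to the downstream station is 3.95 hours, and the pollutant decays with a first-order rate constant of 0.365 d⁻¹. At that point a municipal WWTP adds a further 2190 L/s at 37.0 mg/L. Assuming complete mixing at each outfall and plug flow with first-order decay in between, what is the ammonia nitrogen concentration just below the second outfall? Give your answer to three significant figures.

After mixing, C = (22600·0.09300 + 1940·10.80) / 24540 = 23050/24540 = 0.9394 mg/L; combined flow 24540 L/s.
Decay over the reach: 0.9394·exp(−kt) = 0.9394·0.9417 = 0.8847 mg/L.
Second outfall: C = (24540·0.8847 + 2190·37.00)/26730 = 3.844 mg/L.

3.84 mg/L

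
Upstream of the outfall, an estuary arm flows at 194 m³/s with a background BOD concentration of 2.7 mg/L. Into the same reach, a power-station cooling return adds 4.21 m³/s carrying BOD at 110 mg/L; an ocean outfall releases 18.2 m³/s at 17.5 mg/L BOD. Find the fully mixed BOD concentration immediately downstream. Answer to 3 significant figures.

Flow-weighted average: C = (194.0·2.700 + 4.210·110.0 + 18.20·17.50) / 216.4 = 1305/216.4 = 6.032 mg/L.

6.03 mg/L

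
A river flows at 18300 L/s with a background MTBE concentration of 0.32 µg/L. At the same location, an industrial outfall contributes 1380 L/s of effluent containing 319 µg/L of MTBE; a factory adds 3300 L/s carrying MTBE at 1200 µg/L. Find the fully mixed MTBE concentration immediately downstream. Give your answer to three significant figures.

Flow-weighted average: C = (18300·0.3200 + 1380·319.0 + 3300·1200) / 22980 = 4406000/22980 = 191.7 µg/L.

192 µg/L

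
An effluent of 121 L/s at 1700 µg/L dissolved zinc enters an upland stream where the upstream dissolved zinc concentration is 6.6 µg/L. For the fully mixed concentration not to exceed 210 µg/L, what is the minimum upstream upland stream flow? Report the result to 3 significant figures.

886 L/s

Set C_mix = 210: (Q·6.600 + 121.0·1700) / (Q + 121.0) = 210
→ Q = 121.0·(1700 − 210)/(210 − 6.600) = 886.4 L/s.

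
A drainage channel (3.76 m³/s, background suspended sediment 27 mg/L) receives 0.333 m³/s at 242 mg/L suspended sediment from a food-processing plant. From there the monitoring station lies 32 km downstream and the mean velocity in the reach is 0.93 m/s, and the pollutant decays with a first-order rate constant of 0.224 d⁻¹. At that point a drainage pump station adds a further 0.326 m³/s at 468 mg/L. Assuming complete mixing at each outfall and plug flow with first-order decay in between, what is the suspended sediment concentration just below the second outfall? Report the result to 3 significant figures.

Flow-weighted average: C = (3.760·27.00 + 0.3330·242.0) / 4.093 = 182.1/4.093 = 44.49 mg/L; combined flow 4.093 m³/s.
Travel time t = 32·1000 / 0.93 = 34410 s = 9.558 h.
Applying C = C₀e^(−kt): 44.49 × 0.9147 = 40.69 mg/L.
At the second outfall, C = (4.093·40.69 + 0.3260·468.0) / (4.093 + 0.3260) = 72.22 mg/L.

72.2 mg/L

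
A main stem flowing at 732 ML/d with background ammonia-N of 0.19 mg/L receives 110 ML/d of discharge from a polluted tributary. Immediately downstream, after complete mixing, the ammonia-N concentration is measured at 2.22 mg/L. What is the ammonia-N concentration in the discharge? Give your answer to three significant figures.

Mass balance: 732.0·0.1900 + 110.0·Cₑ = 842.0·2.220
→ Cₑ = (842.0·2.220 − 732.0·0.1900) / 110.0 = 15.73 mg/L.

15.7 mg/L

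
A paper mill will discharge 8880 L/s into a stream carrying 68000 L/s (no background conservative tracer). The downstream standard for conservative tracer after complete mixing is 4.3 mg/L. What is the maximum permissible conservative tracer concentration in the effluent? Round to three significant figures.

37.2 mg/L

At the limit, (Qr·Cr + Qe·Cₑ)/(Qr + Qe) = 4.3:
Cₑ = (76880·4.3 − 68000·0) / 8880 = 37.23 mg/L.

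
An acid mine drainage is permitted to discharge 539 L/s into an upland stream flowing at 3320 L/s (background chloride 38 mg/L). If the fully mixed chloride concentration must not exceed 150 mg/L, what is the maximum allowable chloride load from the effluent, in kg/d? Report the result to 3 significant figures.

39100 kg/d

Mass balance at the limit: 3320·38.00 + 539.0·Cₑ = 3859·150 → Cₑ = 839.9 mg/L.
539.0 L/s = 0.5390 m³/s. Load = 0.5390 m³/s × 839.9 g/m³ × 86 400 s/d = 39110 kg/d.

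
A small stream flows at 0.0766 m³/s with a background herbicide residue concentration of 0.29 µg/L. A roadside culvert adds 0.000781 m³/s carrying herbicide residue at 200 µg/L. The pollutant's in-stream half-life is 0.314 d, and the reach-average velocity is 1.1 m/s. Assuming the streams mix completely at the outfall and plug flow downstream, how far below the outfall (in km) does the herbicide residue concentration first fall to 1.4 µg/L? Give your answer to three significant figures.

21.5 km

Mixed concentration C = ΣQC/ΣQ = (0.07660·0.2900 + 0.0007810·200.0) / 0.07738 = 0.1784/0.07738 = 2.306 µg/L.
Half-life 0.314 d → k = ln 2 / 0.314 = 2.207 d⁻¹.
Set 2.306·exp(−k·t) = 1.4 → t = ln(2.306/1.4)/k = 19530 s = 5.424 h.
Distance = v·t = 1.1·19530 = 21480 m = 21.48 km.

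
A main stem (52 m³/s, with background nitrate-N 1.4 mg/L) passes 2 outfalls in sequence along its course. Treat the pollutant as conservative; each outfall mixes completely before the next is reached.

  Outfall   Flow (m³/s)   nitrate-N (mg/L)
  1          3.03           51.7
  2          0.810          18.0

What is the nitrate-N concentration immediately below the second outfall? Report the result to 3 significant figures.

Below outfall 1: Q → 55.03 m³/s, C = (52.00·1.400 + 3.030·51.70)/55.03 = 4.170 mg/L.
Below outfall 2: Q → 55.84 m³/s, C = (55.03·4.170 + 0.8100·18.00)/55.84 = 4.370 mg/L.

4.37 mg/L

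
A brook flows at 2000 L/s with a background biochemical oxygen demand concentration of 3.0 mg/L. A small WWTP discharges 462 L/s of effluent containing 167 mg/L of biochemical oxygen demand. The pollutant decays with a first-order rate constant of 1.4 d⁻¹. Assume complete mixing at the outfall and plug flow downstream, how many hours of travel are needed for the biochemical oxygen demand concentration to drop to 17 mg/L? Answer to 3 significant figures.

11.8 h

After mixing, C = (2000·3.000 + 462.0·167.0) / 2462 = 83150/2462 = 33.77 mg/L.
33.77·exp(−k·t) = 17 → t = ln(33.77/17)/k = 42370 s = 11.77 h.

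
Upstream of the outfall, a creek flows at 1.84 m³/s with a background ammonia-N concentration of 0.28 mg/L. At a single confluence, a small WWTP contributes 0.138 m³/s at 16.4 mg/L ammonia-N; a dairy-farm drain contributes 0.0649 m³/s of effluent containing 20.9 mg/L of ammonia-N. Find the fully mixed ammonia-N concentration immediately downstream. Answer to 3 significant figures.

Mass balance: C = (1.840·0.2800 + 0.1380·16.40 + 0.06490·20.90) / 2.043 = 4.135/2.043 = 2.024 mg/L.

2.02 mg/L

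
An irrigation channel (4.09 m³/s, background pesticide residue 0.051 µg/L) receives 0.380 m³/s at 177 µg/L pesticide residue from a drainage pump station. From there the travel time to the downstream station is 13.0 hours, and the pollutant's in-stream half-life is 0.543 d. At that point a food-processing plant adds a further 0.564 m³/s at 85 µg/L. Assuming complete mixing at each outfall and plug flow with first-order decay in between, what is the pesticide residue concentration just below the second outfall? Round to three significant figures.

Mixed concentration C = ΣQC/ΣQ = (4.090·0.05100 + 0.3800·177.0) / 4.470 = 67.47/4.470 = 15.09 µg/L; combined flow 4.470 m³/s.
Half-life 0.543 d → k = ln 2 / 0.543 = 1.277 d⁻¹.
First-order decay: C = 15.09·exp(−k·t) = 15.09·0.5009 = 7.560 µg/L.
At the second outfall, C = (4.470·7.560 + 0.5640·85.00) / (4.470 + 0.5640) = 16.24 µg/L.

16.2 µg/L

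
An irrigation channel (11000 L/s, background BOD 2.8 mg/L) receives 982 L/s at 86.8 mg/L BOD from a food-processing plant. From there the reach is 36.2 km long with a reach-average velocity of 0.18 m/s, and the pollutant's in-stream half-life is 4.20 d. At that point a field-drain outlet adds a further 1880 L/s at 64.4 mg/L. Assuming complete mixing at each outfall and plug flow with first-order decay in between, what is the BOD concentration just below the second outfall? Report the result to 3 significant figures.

After mixing, C = (11000·2.800 + 982.0·86.80) / 11980 = 116000/11980 = 9.684 mg/L; combined flow 11980 L/s.
Travel time t = 36.2·1000 / 0.18 = 201100 s = 55.86 h.
Half-life 4.20 d → k = ln 2 / 4.20 = 0.1650 d⁻¹.
Decay over the reach: 9.684·exp(−kt) = 9.684·0.6810 = 6.595 mg/L.
At the second outfall, C = (11980·6.595 + 1880·64.40) / (11980 + 1880) = 14.43 mg/L.

14.4 mg/L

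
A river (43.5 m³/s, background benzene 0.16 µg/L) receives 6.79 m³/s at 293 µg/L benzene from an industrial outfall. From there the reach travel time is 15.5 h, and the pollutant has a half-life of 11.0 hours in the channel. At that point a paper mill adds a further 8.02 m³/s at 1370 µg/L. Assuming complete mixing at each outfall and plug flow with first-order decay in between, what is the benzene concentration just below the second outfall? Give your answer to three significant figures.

201 µg/L

Conservation of mass: C = (43.50·0.1600 + 6.790·293.0) / 50.29 = 1996/50.29 = 39.70 µg/L; combined flow 50.29 m³/s.
Half-life 11.0 h → k = ln 2 / 11.0 = 0.06301 h⁻¹ = 1.512 d⁻¹.
After decay, C = 39.70 × e^(−kt) = 39.70 × 0.3765 = 14.95 µg/L.
Second outfall: C = (50.29·14.95 + 8.020·1370)/58.31 = 201.3 µg/L.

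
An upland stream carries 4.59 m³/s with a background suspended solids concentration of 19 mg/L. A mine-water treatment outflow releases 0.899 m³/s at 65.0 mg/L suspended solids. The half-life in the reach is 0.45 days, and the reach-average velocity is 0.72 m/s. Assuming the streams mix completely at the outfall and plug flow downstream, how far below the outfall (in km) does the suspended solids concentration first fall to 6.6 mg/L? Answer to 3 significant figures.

56.2 km

Mass balance: C = (4.590·19.00 + 0.8990·65.00) / 5.489 = 145.6/5.489 = 26.53 mg/L.
Half-life 0.45 d → k = ln 2 / 0.45 = 1.540 d⁻¹.
Set 26.53·exp(−k·t) = 6.6 → t = ln(26.53/6.6)/k = 78040 s = 21.68 h.
Distance = v·t = 0.72·78040 = 56190 m = 56.19 km.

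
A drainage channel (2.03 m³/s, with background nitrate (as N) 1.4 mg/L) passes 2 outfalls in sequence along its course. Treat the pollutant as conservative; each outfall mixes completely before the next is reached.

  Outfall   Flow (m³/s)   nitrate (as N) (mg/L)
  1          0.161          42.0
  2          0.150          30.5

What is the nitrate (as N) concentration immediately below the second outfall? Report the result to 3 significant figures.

6.06 mg/L

Outfall 1: combined Q = 2.191 m³/s; C = (2.030·1.400 + 0.1610·42.00)/2.191 = 4.383 mg/L.
Outfall 2: combined Q = 2.341 m³/s; C = (2.191·4.383 + 0.1500·30.50)/2.341 = 6.057 mg/L.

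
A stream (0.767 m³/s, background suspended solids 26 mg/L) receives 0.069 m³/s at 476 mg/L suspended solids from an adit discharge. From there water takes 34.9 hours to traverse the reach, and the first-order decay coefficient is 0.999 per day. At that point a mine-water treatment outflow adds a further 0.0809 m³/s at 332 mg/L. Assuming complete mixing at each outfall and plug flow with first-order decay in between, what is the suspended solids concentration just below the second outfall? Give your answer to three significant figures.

42.8 mg/L

Flow-weighted average: C = (0.7670·26.00 + 0.06900·476.0) / 0.8360 = 52.79/0.8360 = 63.14 mg/L; combined flow 0.8360 m³/s.
First-order decay: C = 63.14·exp(−k·t) = 63.14·0.2339 = 14.77 mg/L.
At the second outfall, C = (0.8360·14.77 + 0.08090·332.0) / (0.8360 + 0.08090) = 42.76 mg/L.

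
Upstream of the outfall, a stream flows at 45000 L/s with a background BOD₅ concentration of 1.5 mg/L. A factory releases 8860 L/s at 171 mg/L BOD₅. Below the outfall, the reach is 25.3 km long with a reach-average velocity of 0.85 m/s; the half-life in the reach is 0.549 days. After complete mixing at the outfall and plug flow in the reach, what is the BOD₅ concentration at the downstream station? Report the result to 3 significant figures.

Flow-weighted average: C = (45000·1.500 + 8860·171.0) / 53860 = 1583000/53860 = 29.38 mg/L.
Travel time t = 25.3·1000 / 0.85 = 29760 s = 8.268 h.
Half-life 0.549 d → k = ln 2 / 0.549 = 1.263 d⁻¹.
After decay, C = 29.38 × e^(−kt) = 29.38 × 0.6473 = 19.02 mg/L.

19.0 mg/L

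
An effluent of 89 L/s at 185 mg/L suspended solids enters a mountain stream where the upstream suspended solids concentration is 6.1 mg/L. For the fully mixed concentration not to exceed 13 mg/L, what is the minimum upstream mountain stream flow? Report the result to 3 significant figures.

2220 L/s

Set C_mix = 13: (Q·6.100 + 89.00·185.0) / (Q + 89.00) = 13
→ Q = 89.00·(185.0 − 13)/(13 − 6.100) = 2219 L/s.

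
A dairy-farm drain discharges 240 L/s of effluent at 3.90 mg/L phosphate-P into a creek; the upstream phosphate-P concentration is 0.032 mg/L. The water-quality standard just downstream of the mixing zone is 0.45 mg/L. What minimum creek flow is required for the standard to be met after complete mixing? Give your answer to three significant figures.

Set C_mix = 0.45: (Q·0.03200 + 240.0·3.900) / (Q + 240.0) = 0.45
→ Q = 240.0·(3.900 − 0.45)/(0.45 − 0.03200) = 1981 L/s.

1980 L/s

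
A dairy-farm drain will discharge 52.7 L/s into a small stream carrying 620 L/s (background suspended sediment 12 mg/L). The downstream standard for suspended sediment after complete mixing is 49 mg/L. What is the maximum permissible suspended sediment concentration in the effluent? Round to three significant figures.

484 mg/L

At the limit, (Qr·Cr + Qe·Cₑ)/(Qr + Qe) = 49:
Cₑ = (672.7·49 − 620.0·12.00) / 52.70 = 484.3 mg/L.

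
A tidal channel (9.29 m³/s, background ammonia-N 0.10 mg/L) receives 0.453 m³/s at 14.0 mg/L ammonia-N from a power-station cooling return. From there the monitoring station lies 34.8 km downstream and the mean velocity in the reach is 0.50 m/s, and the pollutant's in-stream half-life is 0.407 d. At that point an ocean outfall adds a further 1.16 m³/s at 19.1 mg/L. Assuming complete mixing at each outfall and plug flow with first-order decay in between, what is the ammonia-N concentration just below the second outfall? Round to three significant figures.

Mixed concentration C = ΣQC/ΣQ = (9.290·0.1000 + 0.4530·14.00) / 9.743 = 7.271/9.743 = 0.7463 mg/L; combined flow 9.743 m³/s.
Travel time t = 34.8·1000 / 0.50 = 69600 s = 19.33 h.
Half-life 0.407 d → k = ln 2 / 0.407 = 1.703 d⁻¹.
First-order decay: C = 0.7463·exp(−k·t) = 0.7463·0.2536 = 0.1893 mg/L.
Second outfall: C = (9.743·0.1893 + 1.160·19.10)/10.90 = 2.201 mg/L.

2.20 mg/L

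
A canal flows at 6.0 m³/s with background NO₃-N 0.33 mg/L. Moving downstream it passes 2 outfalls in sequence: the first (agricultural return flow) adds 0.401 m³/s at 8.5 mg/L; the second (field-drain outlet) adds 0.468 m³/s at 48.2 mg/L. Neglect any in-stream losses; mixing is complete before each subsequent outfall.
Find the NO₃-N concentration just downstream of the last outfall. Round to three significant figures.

4.07 mg/L

After outfall 1: Q = 6.000 + 0.4010 = 6.401 m³/s; C = (6.000·0.3300 + 0.4010·8.500)/6.401 = 0.8418 mg/L.
After outfall 2: Q = 6.401 + 0.4680 = 6.869 m³/s; C = (6.401·0.8418 + 0.4680·48.20)/6.869 = 4.068 mg/L.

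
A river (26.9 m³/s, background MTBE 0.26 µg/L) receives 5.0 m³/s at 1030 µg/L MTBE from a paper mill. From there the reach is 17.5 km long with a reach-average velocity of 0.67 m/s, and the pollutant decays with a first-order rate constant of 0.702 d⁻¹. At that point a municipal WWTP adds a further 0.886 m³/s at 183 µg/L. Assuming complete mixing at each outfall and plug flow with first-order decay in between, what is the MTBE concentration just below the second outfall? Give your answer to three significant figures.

132 µg/L

Flow-weighted average: C = (26.90·0.2600 + 5.000·1030) / 31.90 = 5157/31.90 = 161.7 µg/L; combined flow 31.90 m³/s.
Travel time t = 17.5·1000 / 0.67 = 26120 s = 7.255 h.
First-order decay: C = 161.7·exp(−k·t) = 161.7·0.8088 = 130.7 µg/L.
At the second outfall, C = (31.90·130.7 + 0.8860·183.0) / (31.90 + 0.8860) = 132.2 µg/L.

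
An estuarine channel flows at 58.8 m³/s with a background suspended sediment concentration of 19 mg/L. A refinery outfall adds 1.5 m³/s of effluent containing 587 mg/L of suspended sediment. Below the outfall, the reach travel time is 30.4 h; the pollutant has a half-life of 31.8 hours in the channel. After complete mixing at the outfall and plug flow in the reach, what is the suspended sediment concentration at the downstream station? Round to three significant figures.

Mass balance: C = (58.80·19.00 + 1.500·587.0) / 60.30 = 1998/60.30 = 33.13 mg/L.
Half-life 31.8 h → k = ln 2 / 31.8 = 0.02180 h⁻¹ = 0.5231 d⁻¹.
First-order decay: C = 33.13·exp(−k·t) = 33.13·0.5155 = 17.08 mg/L.

17.1 mg/L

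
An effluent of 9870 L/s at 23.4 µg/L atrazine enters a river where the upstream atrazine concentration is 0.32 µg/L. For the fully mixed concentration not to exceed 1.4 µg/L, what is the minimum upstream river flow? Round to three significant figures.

Set C_mix = 1.4: (Q·0.3200 + 9870·23.40) / (Q + 9870) = 1.4
→ Q = 9870·(23.40 − 1.4)/(1.4 − 0.3200) = 201100 L/s.

201000 L/s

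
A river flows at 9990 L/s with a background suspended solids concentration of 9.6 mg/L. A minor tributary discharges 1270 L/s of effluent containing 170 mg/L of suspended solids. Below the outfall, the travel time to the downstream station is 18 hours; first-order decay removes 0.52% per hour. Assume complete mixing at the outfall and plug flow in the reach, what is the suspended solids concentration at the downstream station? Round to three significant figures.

After mixing, C = (9990·9.600 + 1270·170.0) / 11260 = 311800/11260 = 27.69 mg/L.
0.52%/h lost → k = −ln(1 − 0.0052) = 0.005214 h⁻¹.
Applying C = C₀e^(−kt): 27.69 × 0.9104 = 25.21 mg/L.

25.2 mg/L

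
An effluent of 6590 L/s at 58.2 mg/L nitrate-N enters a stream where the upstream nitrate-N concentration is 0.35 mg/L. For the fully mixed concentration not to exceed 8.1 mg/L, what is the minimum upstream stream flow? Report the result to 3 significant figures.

Set C_mix = 8.1: (Q·0.3500 + 6590·58.20) / (Q + 6590) = 8.1
→ Q = 6590·(58.20 − 8.1)/(8.1 − 0.3500) = 42600 L/s.

42600 L/s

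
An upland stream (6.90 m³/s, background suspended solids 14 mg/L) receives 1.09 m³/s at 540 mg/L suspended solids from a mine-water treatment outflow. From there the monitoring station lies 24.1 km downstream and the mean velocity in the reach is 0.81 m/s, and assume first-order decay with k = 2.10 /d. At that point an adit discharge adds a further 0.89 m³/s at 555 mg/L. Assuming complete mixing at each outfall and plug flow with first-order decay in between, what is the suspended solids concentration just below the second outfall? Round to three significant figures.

Mixed concentration C = ΣQC/ΣQ = (6.900·14.00 + 1.090·540.0) / 7.990 = 685.2/7.990 = 85.76 mg/L; combined flow 7.990 m³/s.
Travel time t = 24.1·1000 / 0.81 = 29750 s = 8.265 h.
First-order decay: C = 85.76·exp(−k·t) = 85.76·0.4852 = 41.61 mg/L.
Second outfall: C = (7.990·41.61 + 0.8900·555.0)/8.880 = 93.07 mg/L.

93.1 mg/L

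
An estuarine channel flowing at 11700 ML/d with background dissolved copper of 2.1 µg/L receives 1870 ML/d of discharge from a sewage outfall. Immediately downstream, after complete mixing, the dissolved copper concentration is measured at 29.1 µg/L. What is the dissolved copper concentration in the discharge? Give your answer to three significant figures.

198 µg/L

Mass balance: 11700·2.100 + 1870·Cₑ = 13570·29.10
→ Cₑ = (13570·29.10 − 11700·2.100) / 1870 = 198.0 µg/L.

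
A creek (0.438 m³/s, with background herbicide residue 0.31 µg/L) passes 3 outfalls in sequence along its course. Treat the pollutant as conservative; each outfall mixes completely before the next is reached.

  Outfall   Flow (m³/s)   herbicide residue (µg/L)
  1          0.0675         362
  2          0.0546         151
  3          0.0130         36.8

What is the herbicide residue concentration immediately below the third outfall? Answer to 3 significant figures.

After outfall 1: Q = 0.4380 + 0.06750 = 0.5055 m³/s; C = (0.4380·0.3100 + 0.06750·362.0)/0.5055 = 48.61 µg/L.
After outfall 2: Q = 0.5055 + 0.05460 = 0.5601 m³/s; C = (0.5055·48.61 + 0.05460·151.0)/0.5601 = 58.59 µg/L.
After outfall 3: Q = 0.5601 + 0.01300 = 0.5731 m³/s; C = (0.5601·58.59 + 0.01300·36.80)/0.5731 = 58.09 µg/L.

58.1 µg/L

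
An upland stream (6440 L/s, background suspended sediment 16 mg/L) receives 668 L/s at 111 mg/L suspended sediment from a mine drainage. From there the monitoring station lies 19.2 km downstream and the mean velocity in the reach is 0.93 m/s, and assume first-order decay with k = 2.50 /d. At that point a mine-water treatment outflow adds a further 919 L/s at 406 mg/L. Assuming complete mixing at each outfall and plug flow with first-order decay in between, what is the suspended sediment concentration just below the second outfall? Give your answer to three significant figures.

Mass balance: C = (6440·16.00 + 668.0·111.0) / 7108 = 177200/7108 = 24.93 mg/L; combined flow 7108 L/s.
Travel time t = 19.2·1000 / 0.93 = 20650 s = 5.735 h.
Decay over the reach: 24.93·exp(−kt) = 24.93·0.5503 = 13.72 mg/L.
At the second outfall, C = (7108·13.72 + 919.0·406.0) / (7108 + 919.0) = 58.63 mg/L.

58.6 mg/L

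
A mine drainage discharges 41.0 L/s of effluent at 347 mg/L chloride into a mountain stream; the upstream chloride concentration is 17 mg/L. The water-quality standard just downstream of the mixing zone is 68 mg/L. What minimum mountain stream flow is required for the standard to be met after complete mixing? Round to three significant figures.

Set C_mix = 68: (Q·17.00 + 41.00·347.0) / (Q + 41.00) = 68
→ Q = 41.00·(347.0 − 68)/(68 − 17.00) = 224.3 L/s.

224 L/s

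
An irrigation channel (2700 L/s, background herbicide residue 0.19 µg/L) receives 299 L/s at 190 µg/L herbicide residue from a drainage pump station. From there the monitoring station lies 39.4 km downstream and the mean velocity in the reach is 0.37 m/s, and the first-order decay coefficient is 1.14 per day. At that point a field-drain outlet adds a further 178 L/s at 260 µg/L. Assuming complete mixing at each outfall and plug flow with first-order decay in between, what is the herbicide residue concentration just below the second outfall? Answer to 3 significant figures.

Conservation of mass: C = (2700·0.1900 + 299.0·190.0) / 2999 = 57320/2999 = 19.11 µg/L; combined flow 2999 L/s.
Travel time t = 39.4·1000 / 0.37 = 106500 s = 29.58 h.
Applying C = C₀e^(−kt): 19.11 × 0.2454 = 4.690 µg/L.
Second outfall: C = (2999·4.690 + 178.0·260.0)/3177 = 18.99 µg/L.

19.0 µg/L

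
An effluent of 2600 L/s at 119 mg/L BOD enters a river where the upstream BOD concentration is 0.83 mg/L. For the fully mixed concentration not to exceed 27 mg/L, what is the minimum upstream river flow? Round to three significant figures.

Set C_mix = 27: (Q·0.8300 + 2600·119.0) / (Q + 2600) = 27
→ Q = 2600·(119.0 − 27)/(27 − 0.8300) = 9140 L/s.

9140 L/s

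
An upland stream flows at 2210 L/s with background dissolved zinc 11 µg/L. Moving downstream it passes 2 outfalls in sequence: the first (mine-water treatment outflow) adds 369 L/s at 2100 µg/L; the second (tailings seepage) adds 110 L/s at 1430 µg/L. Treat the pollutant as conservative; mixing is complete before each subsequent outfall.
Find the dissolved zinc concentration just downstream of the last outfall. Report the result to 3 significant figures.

Outfall 1: combined Q = 2579 L/s; C = (2210·11.00 + 369.0·2100)/2579 = 309.9 µg/L.
Outfall 2: combined Q = 2689 L/s; C = (2579·309.9 + 110.0·1430)/2689 = 355.7 µg/L.

356 µg/L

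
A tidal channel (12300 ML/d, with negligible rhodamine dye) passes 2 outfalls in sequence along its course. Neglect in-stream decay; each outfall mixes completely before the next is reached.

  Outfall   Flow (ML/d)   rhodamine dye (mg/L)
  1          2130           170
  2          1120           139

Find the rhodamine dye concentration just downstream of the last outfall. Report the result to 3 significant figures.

33.3 mg/L

Below outfall 1: Q → 14430 ML/d, C = (12300·0 + 2130·170.0)/14430 = 25.09 mg/L.
Below outfall 2: Q → 15550 ML/d, C = (14430·25.09 + 1120·139.0)/15550 = 33.30 mg/L.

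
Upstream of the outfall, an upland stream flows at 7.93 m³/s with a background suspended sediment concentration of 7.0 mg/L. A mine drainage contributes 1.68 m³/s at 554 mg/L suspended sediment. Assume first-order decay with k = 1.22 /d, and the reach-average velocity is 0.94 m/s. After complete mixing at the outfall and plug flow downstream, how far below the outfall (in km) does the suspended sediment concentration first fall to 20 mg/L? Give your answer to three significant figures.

109 km

Mixed concentration C = ΣQC/ΣQ = (7.930·7.000 + 1.680·554.0) / 9.610 = 986.2/9.610 = 102.6 mg/L.
Set 102.6·exp(−k·t) = 20 → t = ln(102.6/20)/k = 115800 s = 32.17 h.
Distance = v·t = 0.94·115800 = 108900 m = 108.9 km.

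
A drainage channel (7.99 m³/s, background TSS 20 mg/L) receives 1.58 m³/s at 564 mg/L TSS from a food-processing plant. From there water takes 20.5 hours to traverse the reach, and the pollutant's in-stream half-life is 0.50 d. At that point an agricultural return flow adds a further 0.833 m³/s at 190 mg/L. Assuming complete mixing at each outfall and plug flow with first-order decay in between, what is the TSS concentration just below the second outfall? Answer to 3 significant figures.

Conservation of mass: C = (7.990·20.00 + 1.580·564.0) / 9.570 = 1051/9.570 = 109.8 mg/L; combined flow 9.570 m³/s.
Half-life 0.50 d → k = ln 2 / 0.50 = 1.386 d⁻¹.
Decay over the reach: 109.8·exp(−kt) = 109.8·0.3060 = 33.60 mg/L.
At the second outfall, C = (9.570·33.60 + 0.8330·190.0) / (9.570 + 0.8330) = 46.13 mg/L.

46.1 mg/L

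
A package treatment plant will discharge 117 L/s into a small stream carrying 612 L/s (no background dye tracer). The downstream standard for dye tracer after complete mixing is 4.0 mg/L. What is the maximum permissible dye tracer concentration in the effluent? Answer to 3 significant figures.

At the limit, (Qr·Cr + Qe·Cₑ)/(Qr + Qe) = 4.0:
Cₑ = (729.0·4.0 − 612.0·0) / 117.0 = 24.92 mg/L.

24.9 mg/L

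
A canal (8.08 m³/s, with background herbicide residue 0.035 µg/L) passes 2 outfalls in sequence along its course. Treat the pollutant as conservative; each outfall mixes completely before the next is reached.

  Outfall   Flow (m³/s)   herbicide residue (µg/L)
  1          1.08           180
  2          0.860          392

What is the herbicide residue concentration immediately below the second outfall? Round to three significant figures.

53.1 µg/L

Outfall 1: combined Q = 9.160 m³/s; C = (8.080·0.03500 + 1.080·180.0)/9.160 = 21.25 µg/L.
Outfall 2: combined Q = 10.02 m³/s; C = (9.160·21.25 + 0.8600·392.0)/10.02 = 53.07 µg/L.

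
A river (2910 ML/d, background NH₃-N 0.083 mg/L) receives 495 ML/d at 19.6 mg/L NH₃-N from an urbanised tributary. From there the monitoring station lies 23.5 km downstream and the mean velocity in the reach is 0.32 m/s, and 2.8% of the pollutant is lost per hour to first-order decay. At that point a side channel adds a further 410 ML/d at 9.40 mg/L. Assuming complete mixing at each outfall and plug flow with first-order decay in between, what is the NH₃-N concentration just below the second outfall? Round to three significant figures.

2.47 mg/L

Conservation of mass: C = (2910·0.08300 + 495.0·19.60) / 3405 = 9944/3405 = 2.920 mg/L; combined flow 3405 ML/d.
Travel time t = 23.5·1000 / 0.32 = 73440 s = 20.40 h.
2.8%/h lost → k = −ln(1 − 0.028) = 0.02840 h⁻¹.
Decay over the reach: 2.920·exp(−kt) = 2.920·0.5603 = 1.636 mg/L.
At the second outfall, C = (3405·1.636 + 410.0·9.400) / (3405 + 410.0) = 2.471 mg/L.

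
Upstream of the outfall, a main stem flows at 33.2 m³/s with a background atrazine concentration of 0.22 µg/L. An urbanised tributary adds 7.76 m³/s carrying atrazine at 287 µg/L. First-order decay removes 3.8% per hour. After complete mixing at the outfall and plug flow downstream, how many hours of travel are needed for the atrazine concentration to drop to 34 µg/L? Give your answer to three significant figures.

Flow-weighted average: C = (33.20·0.2200 + 7.760·287.0) / 40.96 = 2234/40.96 = 54.55 µg/L.
3.8%/h lost → k = −ln(1 − 0.038) = 0.03874 h⁻¹.
54.55·exp(−k·t) = 34 → t = ln(54.55/34)/k = 43930 s = 12.20 h.

12.2 h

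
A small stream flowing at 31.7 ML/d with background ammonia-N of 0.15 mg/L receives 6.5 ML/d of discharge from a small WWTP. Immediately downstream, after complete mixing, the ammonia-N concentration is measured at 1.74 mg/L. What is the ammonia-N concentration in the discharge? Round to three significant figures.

Mass balance: 31.70·0.1500 + 6.500·Cₑ = 38.20·1.740
→ Cₑ = (38.20·1.740 − 31.70·0.1500) / 6.500 = 9.494 mg/L.

9.49 mg/L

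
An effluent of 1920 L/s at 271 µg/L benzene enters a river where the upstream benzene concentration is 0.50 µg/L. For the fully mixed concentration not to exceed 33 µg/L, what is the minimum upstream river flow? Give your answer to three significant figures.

14100 L/s

Set C_mix = 33: (Q·0.5000 + 1920·271.0) / (Q + 1920) = 33
→ Q = 1920·(271.0 − 33)/(33 − 0.5000) = 14060 L/s.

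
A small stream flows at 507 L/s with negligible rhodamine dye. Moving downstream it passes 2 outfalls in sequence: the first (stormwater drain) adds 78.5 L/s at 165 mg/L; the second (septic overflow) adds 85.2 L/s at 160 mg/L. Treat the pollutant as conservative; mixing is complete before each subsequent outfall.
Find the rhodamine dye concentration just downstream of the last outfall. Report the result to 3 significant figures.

Below outfall 1: Q → 585.5 L/s, C = (507.0·0 + 78.50·165.0)/585.5 = 22.12 mg/L.
Below outfall 2: Q → 670.7 L/s, C = (585.5·22.12 + 85.20·160.0)/670.7 = 39.64 mg/L.

39.6 mg/L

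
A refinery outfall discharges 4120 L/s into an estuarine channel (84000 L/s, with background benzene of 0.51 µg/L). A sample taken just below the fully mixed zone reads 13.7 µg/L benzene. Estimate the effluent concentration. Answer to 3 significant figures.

Mass balance: 84000·0.5100 + 4120·Cₑ = 88120·13.70
→ Cₑ = (88120·13.70 − 84000·0.5100) / 4120 = 282.6 µg/L.

283 µg/L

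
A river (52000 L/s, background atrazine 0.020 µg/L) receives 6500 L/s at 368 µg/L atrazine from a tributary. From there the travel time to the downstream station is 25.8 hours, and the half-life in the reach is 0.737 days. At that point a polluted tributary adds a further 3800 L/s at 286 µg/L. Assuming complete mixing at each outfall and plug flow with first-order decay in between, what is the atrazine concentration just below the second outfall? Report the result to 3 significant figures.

31.4 µg/L

Flow-weighted average: C = (52000·0.02000 + 6500·368.0) / 58500 = 2393000/58500 = 40.91 µg/L; combined flow 58500 L/s.
Half-life 0.737 d → k = ln 2 / 0.737 = 0.9405 d⁻¹.
First-order decay: C = 40.91·exp(−k·t) = 40.91·0.3638 = 14.88 µg/L.
At the second outfall, C = (58500·14.88 + 3800·286.0) / (58500 + 3800) = 31.42 µg/L.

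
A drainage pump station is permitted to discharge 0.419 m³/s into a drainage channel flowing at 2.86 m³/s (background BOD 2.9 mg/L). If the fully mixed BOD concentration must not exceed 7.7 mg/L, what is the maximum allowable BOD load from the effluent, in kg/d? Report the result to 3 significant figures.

Mass balance at the limit: 2.860·2.900 + 0.4190·Cₑ = 3.279·7.7 → Cₑ = 40.46 mg/L.
Load = 0.4190 m³/s × 40.46 g/m³ × 86 400 s/d = 1465 kg/d.

1460 kg/d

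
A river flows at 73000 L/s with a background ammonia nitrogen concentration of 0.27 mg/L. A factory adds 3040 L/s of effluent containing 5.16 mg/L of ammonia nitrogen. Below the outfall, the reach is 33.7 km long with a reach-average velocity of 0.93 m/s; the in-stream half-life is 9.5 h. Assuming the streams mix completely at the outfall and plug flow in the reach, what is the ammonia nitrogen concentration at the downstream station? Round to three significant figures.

Flow-weighted average: C = (73000·0.2700 + 3040·5.160) / 76040 = 35400/76040 = 0.4655 mg/L.
Travel time t = 33.7·1000 / 0.93 = 36240 s = 10.07 h.
Half-life 9.5 h → k = ln 2 / 9.5 = 0.07296 h⁻¹ = 1.751 d⁻¹.
After decay, C = 0.4655 × e^(−kt) = 0.4655 × 0.4798 = 0.2233 mg/L.

0.223 mg/L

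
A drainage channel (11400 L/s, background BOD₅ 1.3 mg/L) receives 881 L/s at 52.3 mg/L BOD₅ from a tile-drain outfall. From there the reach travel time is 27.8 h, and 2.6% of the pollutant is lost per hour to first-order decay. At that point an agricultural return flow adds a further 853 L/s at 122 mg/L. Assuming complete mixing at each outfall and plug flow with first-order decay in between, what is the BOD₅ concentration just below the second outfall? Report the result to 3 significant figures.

Flow-weighted average: C = (11400·1.300 + 881.0·52.30) / 12280 = 60900/12280 = 4.959 mg/L; combined flow 12280 L/s.
2.6%/h lost → k = −ln(1 − 0.026) = 0.02634 h⁻¹.
Decay over the reach: 4.959·exp(−kt) = 4.959·0.4808 = 2.384 mg/L.
At the second outfall, C = (12280·2.384 + 853.0·122.0) / (12280 + 853.0) = 10.15 mg/L.

10.2 mg/L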